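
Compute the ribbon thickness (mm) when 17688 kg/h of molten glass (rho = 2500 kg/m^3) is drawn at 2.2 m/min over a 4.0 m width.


Ribbon cross-section from mass balance:
  Volume rate = throughput / density = 17688 / 2500 = 7.0752 m^3/h
  thickness = volume rate / (speed * 60 * width), i.e.
  thickness = throughput / (60 * speed * width * density) * 1000
  thickness = 17688 / (60 * 2.2 * 4.0 * 2500) * 1000 = 13.4 mm

13.4 mm


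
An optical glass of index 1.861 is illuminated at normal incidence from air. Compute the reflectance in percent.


Fresnel reflectance at normal incidence:
  R = ((n - 1)/(n + 1))^2
  (n - 1)/(n + 1) = (1.861 - 1)/(1.861 + 1) = 0.300944
  R = 0.300944^2 = 0.0905673
  R(%) = 0.0905673 * 100 = 9.057%

9.057%


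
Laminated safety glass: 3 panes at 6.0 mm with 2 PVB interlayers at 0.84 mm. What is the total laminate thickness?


Total thickness = glass contribution + PVB contribution
  Glass: 3 * 6.0 = 18.0 mm
  PVB: 2 * 0.84 = 1.68 mm
  Total = 18.0 + 1.68 = 19.68 mm

19.68 mm


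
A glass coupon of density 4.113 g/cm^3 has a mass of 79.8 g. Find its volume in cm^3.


Rearrange rho = m / V:
  V = m / rho
  V = 79.8 / 4.113 = 19.402 cm^3

19.402 cm^3


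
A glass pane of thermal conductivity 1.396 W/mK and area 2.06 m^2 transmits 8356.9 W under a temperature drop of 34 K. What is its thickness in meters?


Fourier's law: t = k * A * dT / Q
  t = 1.396 * 2.06 * 34 / 8356.9
  t = 97.77584 / 8356.9 = 0.0117 m

0.0117 m


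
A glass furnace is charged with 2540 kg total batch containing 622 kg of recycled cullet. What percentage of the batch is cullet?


Cullet ratio = (cullet mass / total batch mass) * 100
  Ratio = 622 / 2540 * 100 = 24.49%

24.49%


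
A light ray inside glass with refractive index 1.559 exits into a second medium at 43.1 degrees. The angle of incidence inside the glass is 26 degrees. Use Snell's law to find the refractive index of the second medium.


Apply Snell's law: n1 * sin(theta1) = n2 * sin(theta2)
  n2 = n1 * sin(theta1) / sin(theta2)
  sin(26) = 0.438371
  sin(43.1) = 0.683274
  n2 = 1.559 * 0.438371 / 0.683274 = 1.0002

1.0002


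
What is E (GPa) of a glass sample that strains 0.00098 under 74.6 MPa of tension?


Young's modulus: E = stress / strain
  E = 74.6 MPa / 0.00098 = 76122.45 MPa
Convert to GPa: 76122.45 / 1000 = 76.12 GPa

76.12 GPa


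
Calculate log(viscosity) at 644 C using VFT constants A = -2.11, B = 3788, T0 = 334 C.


VFT equation: log(eta) = A + B / (T - T0)
  T - T0 = 644 - 334 = 310
  B / (T - T0) = 3788 / 310 = 12.219
  log(eta) = -2.11 + 12.219 = 10.109

10.109


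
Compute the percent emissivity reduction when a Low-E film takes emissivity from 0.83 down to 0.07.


Percentage reduction = (1 - coated/uncoated) * 100
  Ratio = 0.07 / 0.83 = 0.0843
  Reduction = (1 - 0.0843) * 100 = 91.6%

91.6%


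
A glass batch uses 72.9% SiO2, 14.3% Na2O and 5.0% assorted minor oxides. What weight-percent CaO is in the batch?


Pieces sum to 100%:
  CaO = 100 - (SiO2 + Na2O + others)
  CaO = 100 - (72.9 + 14.3 + 5.0) = 7.8%

7.8%


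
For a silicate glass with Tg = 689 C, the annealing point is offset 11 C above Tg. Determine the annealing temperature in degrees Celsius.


The annealing temperature is Tg plus the offset:
  T_anneal = 689 + 11 = 700 C

700 C


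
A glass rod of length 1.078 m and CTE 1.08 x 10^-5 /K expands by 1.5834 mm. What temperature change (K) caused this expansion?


Rearrange dL = alpha * L0 * dT for dT:
  dT = dL / (alpha * L0)
  dL (m) = 1.5834 / 1000 = 0.0015834
  dT = 0.0015834 / ((1.08 x 10^-5) * 1.078) = 136.0 K

136.0 K


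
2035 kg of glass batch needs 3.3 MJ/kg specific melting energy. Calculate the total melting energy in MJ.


Total energy = mass * specific energy
  E = 2035 * 3.3 = 6715.5 MJ

6715.5 MJ


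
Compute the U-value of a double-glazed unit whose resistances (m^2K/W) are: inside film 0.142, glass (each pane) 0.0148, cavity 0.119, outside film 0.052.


Total thermal resistance (series):
  R_total = R_in + R_glass + R_air + R_glass + R_out
  R_total = 0.142 + 0.0148 + 0.119 + 0.0148 + 0.052 = 0.3426 m^2K/W
U-value = 1 / R_total = 1 / 0.3426 = 2.919 W/m^2K

2.919 W/m^2K


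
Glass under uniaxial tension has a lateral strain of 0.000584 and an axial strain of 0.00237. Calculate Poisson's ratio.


Poisson's ratio: nu = lateral strain / axial strain
  nu = 0.000584 / 0.00237 = 0.2464

0.2464


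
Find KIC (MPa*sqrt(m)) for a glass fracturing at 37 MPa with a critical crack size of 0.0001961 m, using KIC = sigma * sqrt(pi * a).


Fracture toughness: KIC = sigma * sqrt(pi * a)
  pi * a = pi * 0.0001961 = 0.000616066
  sqrt(pi * a) = 0.024821
  KIC = 37 * 0.024821 = 0.918 MPa*sqrt(m)

0.918 MPa*sqrt(m)


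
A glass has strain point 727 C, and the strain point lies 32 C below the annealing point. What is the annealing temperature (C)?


T_anneal = T_strain + gap:
  T_anneal = 727 + 32 = 759 C

759 C


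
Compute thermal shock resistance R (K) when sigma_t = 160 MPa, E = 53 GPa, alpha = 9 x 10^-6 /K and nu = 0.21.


Thermal shock resistance: R = sigma * (1 - nu) / (E * alpha)
  Numerator = 160 * (1 - 0.21) = 126.4
  Denominator = 53 * 1000 * (9 x 10^-6) = 0.477
  R = 126.4 / 0.477 = 265.0 K

265.0 K


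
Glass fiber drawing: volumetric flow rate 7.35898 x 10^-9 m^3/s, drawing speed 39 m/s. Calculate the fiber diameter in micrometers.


Cross-sectional area from continuity:
  A = Q / v = 7.35898 x 10^-9 / 39 = 1.886918 x 10^-10 m^2
Diameter from circular cross-section:
  d = sqrt(4A / pi) * 10^6 (m -> um)
  d = sqrt(4 * 1.886918 x 10^-10 / pi) * 10^6 = 15.5 um

15.5 um


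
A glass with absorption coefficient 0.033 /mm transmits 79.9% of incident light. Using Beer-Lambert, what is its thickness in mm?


Rearrange T = exp(-alpha * thickness):
  thickness = -ln(T) / alpha
  T = 79.9/100 = 0.799
  ln(T) = -0.22439
  -ln(T) = 0.22439
  thickness = 0.22439 / 0.033 = 6.8 mm

6.8 mm


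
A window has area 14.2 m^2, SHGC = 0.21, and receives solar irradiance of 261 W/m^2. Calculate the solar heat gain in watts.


Solar heat gain: Q = Area * SHGC * Irradiance
  Q = 14.2 * 0.21 * 261 = 778.3 W

778.3 W


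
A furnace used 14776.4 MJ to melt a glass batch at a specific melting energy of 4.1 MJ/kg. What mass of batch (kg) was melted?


Rearrange E = m * s for m:
  m = E / s
  m = 14776.4 / 4.1 = 3604.0 kg

3604.0 kg


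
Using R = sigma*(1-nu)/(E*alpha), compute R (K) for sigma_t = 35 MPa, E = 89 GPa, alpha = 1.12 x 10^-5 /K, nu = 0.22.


Thermal shock resistance: R = sigma * (1 - nu) / (E * alpha)
  Numerator = 35 * (1 - 0.22) = 27.3
  Denominator = 89 * 1000 * (1.12 x 10^-5) = 0.9968
  R = 27.3 / 0.9968 = 27.4 K

27.4 K


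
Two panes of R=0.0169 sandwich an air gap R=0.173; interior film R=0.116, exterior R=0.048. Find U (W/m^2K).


Total thermal resistance (series):
  R_total = R_in + R_glass + R_air + R_glass + R_out
  R_total = 0.116 + 0.0169 + 0.173 + 0.0169 + 0.048 = 0.3708 m^2K/W
U-value = 1 / R_total = 1 / 0.3708 = 2.697 W/m^2K

2.697 W/m^2K


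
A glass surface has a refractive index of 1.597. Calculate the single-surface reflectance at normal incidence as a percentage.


Fresnel reflectance at normal incidence:
  R = ((n - 1)/(n + 1))^2
  (n - 1)/(n + 1) = (1.597 - 1)/(1.597 + 1) = 0.229881
  R = 0.229881^2 = 0.0528453
  R(%) = 0.0528453 * 100 = 5.285%

5.285%


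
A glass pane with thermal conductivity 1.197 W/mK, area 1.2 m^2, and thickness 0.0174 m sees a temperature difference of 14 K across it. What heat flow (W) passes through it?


Fourier's law: Q = k * A * dT / t
  Q = 1.197 * 1.2 * 14 / 0.0174
  Q = 20.1096 / 0.0174 = 1155.7 W

1155.7 W


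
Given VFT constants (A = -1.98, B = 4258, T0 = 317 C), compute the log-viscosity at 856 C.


VFT equation: log(eta) = A + B / (T - T0)
  T - T0 = 856 - 317 = 539
  B / (T - T0) = 4258 / 539 = 7.9
  log(eta) = -1.98 + 7.9 = 5.92

5.92


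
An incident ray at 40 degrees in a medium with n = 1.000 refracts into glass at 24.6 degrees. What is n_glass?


Apply Snell's law: n1 * sin(theta1) = n2 * sin(theta2)
  n2 = n1 * sin(theta1) / sin(theta2)
  sin(40) = 0.642788
  sin(24.6) = 0.416281
  n2 = 1.000 * 0.642788 / 0.416281 = 1.5441

1.5441


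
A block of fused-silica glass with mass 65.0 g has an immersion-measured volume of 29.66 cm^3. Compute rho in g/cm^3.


Use the definition of density:
  rho = mass / volume
  rho = 65.0 / 29.66 = 2.192 g/cm^3

2.192 g/cm^3


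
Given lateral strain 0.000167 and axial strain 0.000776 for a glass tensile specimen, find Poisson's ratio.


Poisson's ratio: nu = lateral strain / axial strain
  nu = 0.000167 / 0.000776 = 0.2152

0.2152


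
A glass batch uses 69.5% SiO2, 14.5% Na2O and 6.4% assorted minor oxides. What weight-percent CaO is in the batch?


Pieces sum to 100%:
  CaO = 100 - (SiO2 + Na2O + others)
  CaO = 100 - (69.5 + 14.5 + 6.4) = 9.6%

9.6%


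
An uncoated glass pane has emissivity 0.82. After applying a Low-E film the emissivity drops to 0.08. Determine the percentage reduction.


Percentage reduction = (1 - coated/uncoated) * 100
  Ratio = 0.08 / 0.82 = 0.0976
  Reduction = (1 - 0.0976) * 100 = 90.2%

90.2%


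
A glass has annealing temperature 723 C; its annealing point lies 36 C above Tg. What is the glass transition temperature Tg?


Rearrange T_anneal = Tg + offset for Tg:
  Tg = T_anneal - offset = 723 - 36 = 687 C

687 C


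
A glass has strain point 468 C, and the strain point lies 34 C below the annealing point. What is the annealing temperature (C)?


T_anneal = T_strain + gap:
  T_anneal = 468 + 34 = 502 C

502 C


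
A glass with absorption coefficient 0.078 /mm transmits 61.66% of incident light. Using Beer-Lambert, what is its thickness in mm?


Rearrange T = exp(-alpha * thickness):
  thickness = -ln(T) / alpha
  T = 61.66/100 = 0.6166
  ln(T) = -0.48353
  -ln(T) = 0.48353
  thickness = 0.48353 / 0.078 = 6.2 mm

6.2 mm


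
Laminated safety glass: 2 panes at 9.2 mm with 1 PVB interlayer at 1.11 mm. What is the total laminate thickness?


Total thickness = glass contribution + PVB contribution
  Glass: 2 * 9.2 = 18.4 mm
  PVB: 1 * 1.11 = 1.11 mm
  Total = 18.4 + 1.11 = 19.51 mm

19.51 mm


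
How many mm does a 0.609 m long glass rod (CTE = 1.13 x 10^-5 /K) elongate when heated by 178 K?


Thermal expansion formula: dL = alpha * L0 * dT
  dL = (1.13 x 10^-5) * 0.609 * 178 = 0.00122494 m
Convert to mm: 0.00122494 * 1000 = 1.2249 mm

1.2249 mm


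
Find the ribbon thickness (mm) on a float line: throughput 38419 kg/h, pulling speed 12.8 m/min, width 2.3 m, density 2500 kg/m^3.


Ribbon cross-section from mass balance:
  Volume rate = throughput / density = 38419 / 2500 = 15.3676 m^3/h
  thickness = volume rate / (speed * 60 * width), i.e.
  thickness = throughput / (60 * speed * width * density) * 1000
  thickness = 38419 / (60 * 12.8 * 2.3 * 2500) * 1000 = 8.7 mm

8.7 mm


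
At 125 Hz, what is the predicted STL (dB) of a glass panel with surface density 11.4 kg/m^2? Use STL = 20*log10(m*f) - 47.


Mass law: STL = 20 * log10(m * f) - 47
  m * f = 11.4 * 125 = 1425
  log10(1425) = 3.15381
  STL = 20 * 3.15381 - 47 = 63.0762 - 47 = 16.1 dB

16.1 dB


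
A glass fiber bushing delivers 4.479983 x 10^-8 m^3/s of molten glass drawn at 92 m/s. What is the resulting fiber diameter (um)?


Cross-sectional area from continuity:
  A = Q / v = 4.479983 x 10^-8 / 92 = 4.869547 x 10^-10 m^2
Diameter from circular cross-section:
  d = sqrt(4A / pi) * 10^6 (m -> um)
  d = sqrt(4 * 4.869547 x 10^-10 / pi) * 10^6 = 24.9 um

24.9 um


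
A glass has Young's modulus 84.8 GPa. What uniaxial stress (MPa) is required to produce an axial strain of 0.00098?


Rearrange E = sigma / epsilon:
  sigma = E * epsilon
  E (MPa) = 84.8 * 1000 = 84800
  sigma = 84800 * 0.00098 = 83.1 MPa

83.1 MPa


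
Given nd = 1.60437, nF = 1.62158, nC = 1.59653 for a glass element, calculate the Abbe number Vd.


Abbe number formula: Vd = (nd - 1) / (nF - nC)
  nd - 1 = 1.60437 - 1 = 0.60437
  nF - nC = 1.62158 - 1.59653 = 0.02505
  Vd = 0.60437 / 0.02505 = 24.13

24.13


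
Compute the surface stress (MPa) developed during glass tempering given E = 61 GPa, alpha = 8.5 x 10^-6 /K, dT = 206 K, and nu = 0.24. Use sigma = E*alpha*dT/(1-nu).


Tempering stress: sigma = E * alpha * dT / (1 - nu)
  E (MPa) = 61 * 1000 = 61000
  Numerator = 61000 * (8.5 x 10^-6) * 206 = 106.811
  Denominator = 1 - 0.24 = 0.76
  sigma = 106.811 / 0.76 = 140.5 MPa

140.5 MPa


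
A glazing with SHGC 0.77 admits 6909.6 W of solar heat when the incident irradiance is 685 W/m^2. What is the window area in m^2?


Rearrange Q = Area * SHGC * Irradiance:
  Area = Q / (SHGC * Irradiance)
  Area = 6909.6 / (0.77 * 685) = 13.1 m^2

13.1 m^2


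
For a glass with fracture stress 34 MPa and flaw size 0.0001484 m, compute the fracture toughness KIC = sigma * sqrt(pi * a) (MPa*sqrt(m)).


Fracture toughness: KIC = sigma * sqrt(pi * a)
  pi * a = pi * 0.0001484 = 0.000466212
  sqrt(pi * a) = 0.021592
  KIC = 34 * 0.021592 = 0.734 MPa*sqrt(m)

0.734 MPa*sqrt(m)


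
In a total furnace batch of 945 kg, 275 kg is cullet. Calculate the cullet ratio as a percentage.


Cullet ratio = (cullet mass / total batch mass) * 100
  Ratio = 275 / 945 * 100 = 29.1%

29.1%


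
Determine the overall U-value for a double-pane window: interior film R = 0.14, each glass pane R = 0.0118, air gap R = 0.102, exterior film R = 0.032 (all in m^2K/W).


Total thermal resistance (series):
  R_total = R_in + R_glass + R_air + R_glass + R_out
  R_total = 0.14 + 0.0118 + 0.102 + 0.0118 + 0.032 = 0.2976 m^2K/W
U-value = 1 / R_total = 1 / 0.2976 = 3.36 W/m^2K

3.36 W/m^2K


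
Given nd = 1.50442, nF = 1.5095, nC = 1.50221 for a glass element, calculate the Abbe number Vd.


Abbe number formula: Vd = (nd - 1) / (nF - nC)
  nd - 1 = 1.50442 - 1 = 0.50442
  nF - nC = 1.5095 - 1.50221 = 0.00729
  Vd = 0.50442 / 0.00729 = 69.19

69.19


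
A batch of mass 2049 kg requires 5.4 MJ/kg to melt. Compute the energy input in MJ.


Total energy = mass * specific energy
  E = 2049 * 5.4 = 11064.6 MJ

11064.6 MJ


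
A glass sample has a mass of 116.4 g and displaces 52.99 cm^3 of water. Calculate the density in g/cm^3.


Use the definition of density:
  rho = mass / volume
  rho = 116.4 / 52.99 = 2.197 g/cm^3

2.197 g/cm^3


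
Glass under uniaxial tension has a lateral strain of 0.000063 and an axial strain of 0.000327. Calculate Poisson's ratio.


Poisson's ratio: nu = lateral strain / axial strain
  nu = 0.000063 / 0.000327 = 0.1927

0.1927


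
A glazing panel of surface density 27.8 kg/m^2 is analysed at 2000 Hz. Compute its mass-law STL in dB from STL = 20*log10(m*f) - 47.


Mass law: STL = 20 * log10(m * f) - 47
  m * f = 27.8 * 2000 = 55600
  log10(55600) = 4.74507
  STL = 20 * 4.74507 - 47 = 94.9014 - 47 = 47.9 dB

47.9 dB


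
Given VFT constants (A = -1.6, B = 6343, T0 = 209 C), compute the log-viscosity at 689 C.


VFT equation: log(eta) = A + B / (T - T0)
  T - T0 = 689 - 209 = 480
  B / (T - T0) = 6343 / 480 = 13.215
  log(eta) = -1.6 + 13.215 = 11.615

11.615


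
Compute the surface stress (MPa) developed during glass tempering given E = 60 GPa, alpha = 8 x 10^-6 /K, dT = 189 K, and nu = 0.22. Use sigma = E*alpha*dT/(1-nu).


Tempering stress: sigma = E * alpha * dT / (1 - nu)
  E (MPa) = 60 * 1000 = 60000
  Numerator = 60000 * (8 x 10^-6) * 189 = 90.72
  Denominator = 1 - 0.22 = 0.78
  sigma = 90.72 / 0.78 = 116.3 MPa

116.3 MPa


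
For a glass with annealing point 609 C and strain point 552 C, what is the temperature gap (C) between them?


Gap = T_anneal - T_strain:
  gap = 609 - 552 = 57 C

57 C


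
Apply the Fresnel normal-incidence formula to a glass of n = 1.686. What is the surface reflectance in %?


Fresnel reflectance at normal incidence:
  R = ((n - 1)/(n + 1))^2
  (n - 1)/(n + 1) = (1.686 - 1)/(1.686 + 1) = 0.255398
  R = 0.255398^2 = 0.0652281
  R(%) = 0.0652281 * 100 = 6.523%

6.523%


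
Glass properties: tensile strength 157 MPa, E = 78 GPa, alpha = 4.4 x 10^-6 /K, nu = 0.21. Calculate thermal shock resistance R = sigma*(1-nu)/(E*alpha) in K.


Thermal shock resistance: R = sigma * (1 - nu) / (E * alpha)
  Numerator = 157 * (1 - 0.21) = 124.03
  Denominator = 78 * 1000 * (4.4 x 10^-6) = 0.3432
  R = 124.03 / 0.3432 = 361.4 K

361.4 K


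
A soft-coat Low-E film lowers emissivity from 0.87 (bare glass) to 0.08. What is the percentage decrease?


Percentage reduction = (1 - coated/uncoated) * 100
  Ratio = 0.08 / 0.87 = 0.092
  Reduction = (1 - 0.092) * 100 = 90.8%

90.8%


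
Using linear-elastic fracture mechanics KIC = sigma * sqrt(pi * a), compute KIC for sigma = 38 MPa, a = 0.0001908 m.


Fracture toughness: KIC = sigma * sqrt(pi * a)
  pi * a = pi * 0.0001908 = 0.000599416
  sqrt(pi * a) = 0.024483
  KIC = 38 * 0.024483 = 0.93 MPa*sqrt(m)

0.93 MPa*sqrt(m)


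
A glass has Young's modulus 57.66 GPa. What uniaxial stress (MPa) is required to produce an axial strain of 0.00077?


Rearrange E = sigma / epsilon:
  sigma = E * epsilon
  E (MPa) = 57.66 * 1000 = 57660
  sigma = 57660 * 0.00077 = 44.4 MPa

44.4 MPa


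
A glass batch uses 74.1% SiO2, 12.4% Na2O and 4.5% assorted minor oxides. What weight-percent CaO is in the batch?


Pieces sum to 100%:
  CaO = 100 - (SiO2 + Na2O + others)
  CaO = 100 - (74.1 + 12.4 + 4.5) = 9.0%

9.0%


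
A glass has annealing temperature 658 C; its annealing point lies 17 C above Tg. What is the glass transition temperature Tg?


Rearrange T_anneal = Tg + offset for Tg:
  Tg = T_anneal - offset = 658 - 17 = 641 C

641 C


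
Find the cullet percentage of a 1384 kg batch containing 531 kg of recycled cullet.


Cullet ratio = (cullet mass / total batch mass) * 100
  Ratio = 531 / 1384 * 100 = 38.37%

38.37%


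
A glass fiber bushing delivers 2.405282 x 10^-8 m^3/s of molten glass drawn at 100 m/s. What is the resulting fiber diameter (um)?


Cross-sectional area from continuity:
  A = Q / v = 2.405282 x 10^-8 / 100 = 2.405282 x 10^-10 m^2
Diameter from circular cross-section:
  d = sqrt(4A / pi) * 10^6 (m -> um)
  d = sqrt(4 * 2.405282 x 10^-10 / pi) * 10^6 = 17.5 um

17.5 um


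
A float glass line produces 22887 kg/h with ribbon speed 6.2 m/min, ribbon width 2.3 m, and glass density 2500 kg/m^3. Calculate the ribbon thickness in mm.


Ribbon cross-section from mass balance:
  Volume rate = throughput / density = 22887 / 2500 = 9.1548 m^3/h
  thickness = volume rate / (speed * 60 * width), i.e.
  thickness = throughput / (60 * speed * width * density) * 1000
  thickness = 22887 / (60 * 6.2 * 2.3 * 2500) * 1000 = 10.7 mm

10.7 mm


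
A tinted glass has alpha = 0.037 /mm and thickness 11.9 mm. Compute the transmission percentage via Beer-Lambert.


Beer-Lambert law: T = exp(-alpha * thickness)
  exponent = -0.037 * 11.9 = -0.4403
  T = exp(-0.4403) = 0.6438
  Percentage = 0.6438 * 100 = 64.38%

64.38%


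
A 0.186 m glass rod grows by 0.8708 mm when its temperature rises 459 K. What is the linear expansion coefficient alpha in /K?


Rearrange dL = alpha * L0 * dT for alpha:
  alpha = dL / (L0 * dT)
  alpha = (0.8708 / 1000) / (0.186 * 459) = 0.0000102 /K = 1.02 x 10^-5 /K

1.02 x 10^-5 /K


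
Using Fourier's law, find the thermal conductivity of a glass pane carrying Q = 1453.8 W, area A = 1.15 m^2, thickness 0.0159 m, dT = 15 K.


Fourier's law rearranged: k = Q * t / (A * dT)
  Numerator = 1453.8 * 0.0159 = 23.11542
  Denominator = 1.15 * 15 = 17.25
  k = 23.11542 / 17.25 = 1.34 W/mK

1.34 W/mK


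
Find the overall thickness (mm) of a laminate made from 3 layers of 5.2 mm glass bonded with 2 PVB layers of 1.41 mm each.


Total thickness = glass contribution + PVB contribution
  Glass: 3 * 5.2 = 15.6 mm
  PVB: 2 * 1.41 = 2.82 mm
  Total = 15.6 + 2.82 = 18.42 mm

18.42 mm


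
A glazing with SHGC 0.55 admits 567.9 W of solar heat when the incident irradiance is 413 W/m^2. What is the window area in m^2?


Rearrange Q = Area * SHGC * Irradiance:
  Area = Q / (SHGC * Irradiance)
  Area = 567.9 / (0.55 * 413) = 2.5 m^2

2.5 m^2


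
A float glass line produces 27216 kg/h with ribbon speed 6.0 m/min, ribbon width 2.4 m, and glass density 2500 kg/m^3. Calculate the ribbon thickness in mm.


Ribbon cross-section from mass balance:
  Volume rate = throughput / density = 27216 / 2500 = 10.8864 m^3/h
  thickness = volume rate / (speed * 60 * width), i.e.
  thickness = throughput / (60 * speed * width * density) * 1000
  thickness = 27216 / (60 * 6.0 * 2.4 * 2500) * 1000 = 12.6 mm

12.6 mm


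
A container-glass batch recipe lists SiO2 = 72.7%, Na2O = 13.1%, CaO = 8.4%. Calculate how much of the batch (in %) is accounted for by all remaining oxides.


Sum the three major oxides:
  SiO2 + Na2O + CaO = 72.7 + 13.1 + 8.4 = 94.2%
Subtract from 100%:
  Others = 100 - 94.2 = 5.8%

5.8%


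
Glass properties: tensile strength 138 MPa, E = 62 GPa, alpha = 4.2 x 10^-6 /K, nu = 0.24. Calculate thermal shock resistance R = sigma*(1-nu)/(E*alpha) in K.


Thermal shock resistance: R = sigma * (1 - nu) / (E * alpha)
  Numerator = 138 * (1 - 0.24) = 104.88
  Denominator = 62 * 1000 * (4.2 x 10^-6) = 0.2604
  R = 104.88 / 0.2604 = 402.8 K

402.8 K


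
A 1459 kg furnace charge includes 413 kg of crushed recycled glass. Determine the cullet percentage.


Cullet ratio = (cullet mass / total batch mass) * 100
  Ratio = 413 / 1459 * 100 = 28.31%

28.31%


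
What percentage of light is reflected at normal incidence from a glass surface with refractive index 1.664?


Fresnel reflectance at normal incidence:
  R = ((n - 1)/(n + 1))^2
  (n - 1)/(n + 1) = (1.664 - 1)/(1.664 + 1) = 0.249249
  R = 0.249249^2 = 0.0621251
  R(%) = 0.0621251 * 100 = 6.213%

6.213%


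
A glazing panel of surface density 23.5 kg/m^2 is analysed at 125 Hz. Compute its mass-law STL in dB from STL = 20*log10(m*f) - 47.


Mass law: STL = 20 * log10(m * f) - 47
  m * f = 23.5 * 125 = 2937.5
  log10(2937.5) = 3.46798
  STL = 20 * 3.46798 - 47 = 69.3596 - 47 = 22.4 dB

22.4 dB


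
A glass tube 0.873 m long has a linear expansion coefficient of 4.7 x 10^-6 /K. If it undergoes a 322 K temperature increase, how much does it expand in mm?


Thermal expansion formula: dL = alpha * L0 * dT
  dL = (4.7 x 10^-6) * 0.873 * 322 = 0.0013212 m
Convert to mm: 0.0013212 * 1000 = 1.3212 mm

1.3212 mm


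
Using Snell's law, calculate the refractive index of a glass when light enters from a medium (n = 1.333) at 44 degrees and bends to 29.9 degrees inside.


Apply Snell's law: n1 * sin(theta1) = n2 * sin(theta2)
  n2 = n1 * sin(theta1) / sin(theta2)
  sin(44) = 0.694658
  sin(29.9) = 0.498488
  n2 = 1.333 * 0.694658 / 0.498488 = 1.8576

1.8576


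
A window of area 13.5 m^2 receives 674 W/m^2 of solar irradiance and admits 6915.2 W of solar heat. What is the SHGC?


Rearrange Q = Area * SHGC * Irradiance:
  SHGC = Q / (Area * Irradiance)
  SHGC = 6915.2 / (13.5 * 674) = 0.76

0.76


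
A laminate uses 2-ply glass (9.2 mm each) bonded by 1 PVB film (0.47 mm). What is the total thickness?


Total thickness = glass contribution + PVB contribution
  Glass: 2 * 9.2 = 18.4 mm
  PVB: 1 * 0.47 = 0.47 mm
  Total = 18.4 + 0.47 = 18.87 mm

18.87 mm


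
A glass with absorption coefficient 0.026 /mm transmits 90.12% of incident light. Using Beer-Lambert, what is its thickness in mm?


Rearrange T = exp(-alpha * thickness):
  thickness = -ln(T) / alpha
  T = 90.12/100 = 0.9012
  ln(T) = -0.10403
  -ln(T) = 0.10403
  thickness = 0.10403 / 0.026 = 4.0 mm

4.0 mm


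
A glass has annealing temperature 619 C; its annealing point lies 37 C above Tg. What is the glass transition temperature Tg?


Rearrange T_anneal = Tg + offset for Tg:
  Tg = T_anneal - offset = 619 - 37 = 582 C

582 C


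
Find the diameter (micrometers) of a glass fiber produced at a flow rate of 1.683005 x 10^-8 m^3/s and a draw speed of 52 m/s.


Cross-sectional area from continuity:
  A = Q / v = 1.683005 x 10^-8 / 52 = 3.236548 x 10^-10 m^2
Diameter from circular cross-section:
  d = sqrt(4A / pi) * 10^6 (m -> um)
  d = sqrt(4 * 3.236548 x 10^-10 / pi) * 10^6 = 20.3 um

20.3 um


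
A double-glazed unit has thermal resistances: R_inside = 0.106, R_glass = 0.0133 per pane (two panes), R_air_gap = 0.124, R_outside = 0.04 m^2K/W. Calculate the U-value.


Total thermal resistance (series):
  R_total = R_in + R_glass + R_air + R_glass + R_out
  R_total = 0.106 + 0.0133 + 0.124 + 0.0133 + 0.04 = 0.2966 m^2K/W
U-value = 1 / R_total = 1 / 0.2966 = 3.372 W/m^2K

3.372 W/m^2K


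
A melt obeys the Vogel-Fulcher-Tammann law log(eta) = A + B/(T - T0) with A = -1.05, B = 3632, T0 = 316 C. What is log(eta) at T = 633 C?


VFT equation: log(eta) = A + B / (T - T0)
  T - T0 = 633 - 316 = 317
  B / (T - T0) = 3632 / 317 = 11.457
  log(eta) = -1.05 + 11.457 = 10.407

10.407


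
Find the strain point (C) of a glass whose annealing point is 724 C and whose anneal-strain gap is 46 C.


Strain point = annealing point - difference:
  T_strain = 724 - 46 = 678 C

678 C


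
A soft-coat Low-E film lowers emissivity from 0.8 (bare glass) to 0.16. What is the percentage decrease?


Percentage reduction = (1 - coated/uncoated) * 100
  Ratio = 0.16 / 0.8 = 0.2
  Reduction = (1 - 0.2) * 100 = 80.0%

80.0%


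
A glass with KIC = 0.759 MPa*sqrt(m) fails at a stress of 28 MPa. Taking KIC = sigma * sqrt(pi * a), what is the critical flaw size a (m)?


Rearrange KIC = sigma * sqrt(pi * a):
  sqrt(pi * a) = KIC / sigma
  sqrt(pi * a) = 0.759 / 28 = 0.027107
  a = (KIC / sigma)^2 / pi
  a = 0.027107^2 / pi = 0.0002339 m

0.0002339 m


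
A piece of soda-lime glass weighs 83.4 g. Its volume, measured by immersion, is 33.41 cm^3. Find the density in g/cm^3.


Use the definition of density:
  rho = mass / volume
  rho = 83.4 / 33.41 = 2.496 g/cm^3

2.496 g/cm^3


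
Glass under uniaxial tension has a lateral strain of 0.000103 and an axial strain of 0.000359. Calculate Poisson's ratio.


Poisson's ratio: nu = lateral strain / axial strain
  nu = 0.000103 / 0.000359 = 0.2869

0.2869


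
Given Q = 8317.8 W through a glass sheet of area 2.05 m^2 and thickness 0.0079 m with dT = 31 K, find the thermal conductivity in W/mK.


Fourier's law rearranged: k = Q * t / (A * dT)
  Numerator = 8317.8 * 0.0079 = 65.71062
  Denominator = 2.05 * 31 = 63.55
  k = 65.71062 / 63.55 = 1.034 W/mK

1.034 W/mK


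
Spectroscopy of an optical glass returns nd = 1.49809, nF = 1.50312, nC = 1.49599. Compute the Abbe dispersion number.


Abbe number formula: Vd = (nd - 1) / (nF - nC)
  nd - 1 = 1.49809 - 1 = 0.49809
  nF - nC = 1.50312 - 1.49599 = 0.00713
  Vd = 0.49809 / 0.00713 = 69.86

69.86


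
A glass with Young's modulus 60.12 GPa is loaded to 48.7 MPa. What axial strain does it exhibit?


Rearrange E = sigma / epsilon:
  epsilon = sigma / E
  E (MPa) = 60.12 * 1000 = 60120
  epsilon = 48.7 / 60120 = 0.00081

0.00081


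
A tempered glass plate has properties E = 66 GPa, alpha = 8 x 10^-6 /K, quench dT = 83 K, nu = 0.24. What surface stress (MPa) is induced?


Tempering stress: sigma = E * alpha * dT / (1 - nu)
  E (MPa) = 66 * 1000 = 66000
  Numerator = 66000 * (8 x 10^-6) * 83 = 43.824
  Denominator = 1 - 0.24 = 0.76
  sigma = 43.824 / 0.76 = 57.7 MPa

57.7 MPa


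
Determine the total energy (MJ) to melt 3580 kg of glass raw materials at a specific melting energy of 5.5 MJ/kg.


Total energy = mass * specific energy
  E = 3580 * 5.5 = 19690 MJ

19690 MJ


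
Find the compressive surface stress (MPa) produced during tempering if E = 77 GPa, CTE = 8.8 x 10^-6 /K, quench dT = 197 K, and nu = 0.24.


Tempering stress: sigma = E * alpha * dT / (1 - nu)
  E (MPa) = 77 * 1000 = 77000
  Numerator = 77000 * (8.8 x 10^-6) * 197 = 133.4872
  Denominator = 1 - 0.24 = 0.76
  sigma = 133.4872 / 0.76 = 175.6 MPa

175.6 MPa


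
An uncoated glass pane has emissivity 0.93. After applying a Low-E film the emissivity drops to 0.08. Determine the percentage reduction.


Percentage reduction = (1 - coated/uncoated) * 100
  Ratio = 0.08 / 0.93 = 0.086
  Reduction = (1 - 0.086) * 100 = 91.4%

91.4%


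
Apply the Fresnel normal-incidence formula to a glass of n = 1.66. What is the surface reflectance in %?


Fresnel reflectance at normal incidence:
  R = ((n - 1)/(n + 1))^2
  (n - 1)/(n + 1) = (1.66 - 1)/(1.66 + 1) = 0.24812
  R = 0.24812^2 = 0.0615635
  R(%) = 0.0615635 * 100 = 6.156%

6.156%


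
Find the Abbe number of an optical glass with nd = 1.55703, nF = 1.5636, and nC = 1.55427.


Abbe number formula: Vd = (nd - 1) / (nF - nC)
  nd - 1 = 1.55703 - 1 = 0.55703
  nF - nC = 1.5636 - 1.55427 = 0.00933
  Vd = 0.55703 / 0.00933 = 59.7

59.7


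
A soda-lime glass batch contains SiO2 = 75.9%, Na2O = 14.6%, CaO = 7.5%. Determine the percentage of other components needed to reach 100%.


Sum the three major oxides:
  SiO2 + Na2O + CaO = 75.9 + 14.6 + 7.5 = 98.0%
Subtract from 100%:
  Others = 100 - 98.0 = 2.0%

2.0%


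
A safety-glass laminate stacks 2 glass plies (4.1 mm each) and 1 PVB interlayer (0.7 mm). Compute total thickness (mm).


Total thickness = glass contribution + PVB contribution
  Glass: 2 * 4.1 = 8.2 mm
  PVB: 1 * 0.7 = 0.7 mm
  Total = 8.2 + 0.7 = 8.9 mm

8.9 mm


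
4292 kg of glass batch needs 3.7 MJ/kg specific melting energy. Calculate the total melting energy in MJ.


Total energy = mass * specific energy
  E = 4292 * 3.7 = 15880.4 MJ

15880.4 MJ


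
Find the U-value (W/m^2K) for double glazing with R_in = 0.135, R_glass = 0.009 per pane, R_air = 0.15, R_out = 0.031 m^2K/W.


Total thermal resistance (series):
  R_total = R_in + R_glass + R_air + R_glass + R_out
  R_total = 0.135 + 0.009 + 0.15 + 0.009 + 0.031 = 0.334 m^2K/W
U-value = 1 / R_total = 1 / 0.334 = 2.994 W/m^2K

2.994 W/m^2K


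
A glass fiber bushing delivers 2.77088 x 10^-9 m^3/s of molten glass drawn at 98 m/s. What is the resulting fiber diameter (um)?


Cross-sectional area from continuity:
  A = Q / v = 2.77088 x 10^-9 / 98 = 2.827429 x 10^-11 m^2
Diameter from circular cross-section:
  d = sqrt(4A / pi) * 10^6 (m -> um)
  d = sqrt(4 * 2.827429 x 10^-11 / pi) * 10^6 = 6.0 um

6.0 um


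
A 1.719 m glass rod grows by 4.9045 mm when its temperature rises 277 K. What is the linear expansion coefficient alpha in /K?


Rearrange dL = alpha * L0 * dT for alpha:
  alpha = dL / (L0 * dT)
  alpha = (4.9045 / 1000) / (1.719 * 277) = 0.0000103 /K = 1.03 x 10^-5 /K

1.03 x 10^-5 /K


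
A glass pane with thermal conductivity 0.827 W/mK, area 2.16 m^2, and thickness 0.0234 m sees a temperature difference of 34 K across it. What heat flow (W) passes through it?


Fourier's law: Q = k * A * dT / t
  Q = 0.827 * 2.16 * 34 / 0.0234
  Q = 60.73488 / 0.0234 = 2595.5 W

2595.5 W


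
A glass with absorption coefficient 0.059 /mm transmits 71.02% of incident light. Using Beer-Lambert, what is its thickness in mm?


Rearrange T = exp(-alpha * thickness):
  thickness = -ln(T) / alpha
  T = 71.02/100 = 0.7102
  ln(T) = -0.34221
  -ln(T) = 0.34221
  thickness = 0.34221 / 0.059 = 5.8 mm

5.8 mm


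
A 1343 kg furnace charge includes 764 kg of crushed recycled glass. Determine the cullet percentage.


Cullet ratio = (cullet mass / total batch mass) * 100
  Ratio = 764 / 1343 * 100 = 56.89%

56.89%


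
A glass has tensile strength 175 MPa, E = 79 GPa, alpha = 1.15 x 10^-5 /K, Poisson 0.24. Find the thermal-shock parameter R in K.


Thermal shock resistance: R = sigma * (1 - nu) / (E * alpha)
  Numerator = 175 * (1 - 0.24) = 133.0
  Denominator = 79 * 1000 * (1.15 x 10^-5) = 0.9085
  R = 133.0 / 0.9085 = 146.4 K

146.4 K


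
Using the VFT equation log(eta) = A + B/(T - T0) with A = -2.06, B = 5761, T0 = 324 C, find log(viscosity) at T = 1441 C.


VFT equation: log(eta) = A + B / (T - T0)
  T - T0 = 1441 - 324 = 1117
  B / (T - T0) = 5761 / 1117 = 5.158
  log(eta) = -2.06 + 5.158 = 3.098

3.098


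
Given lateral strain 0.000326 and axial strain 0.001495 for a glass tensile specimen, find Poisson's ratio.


Poisson's ratio: nu = lateral strain / axial strain
  nu = 0.000326 / 0.001495 = 0.2181

0.2181


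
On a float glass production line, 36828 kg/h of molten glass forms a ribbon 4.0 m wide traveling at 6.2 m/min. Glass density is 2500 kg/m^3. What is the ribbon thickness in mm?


Ribbon cross-section from mass balance:
  Volume rate = throughput / density = 36828 / 2500 = 14.7312 m^3/h
  thickness = volume rate / (speed * 60 * width), i.e.
  thickness = throughput / (60 * speed * width * density) * 1000
  thickness = 36828 / (60 * 6.2 * 4.0 * 2500) * 1000 = 9.9 mm

9.9 mm


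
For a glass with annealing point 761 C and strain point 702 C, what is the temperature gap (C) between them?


Gap = T_anneal - T_strain:
  gap = 761 - 702 = 59 C

59 C


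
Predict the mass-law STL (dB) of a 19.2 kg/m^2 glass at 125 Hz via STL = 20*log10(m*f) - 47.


Mass law: STL = 20 * log10(m * f) - 47
  m * f = 19.2 * 125 = 2400
  log10(2400) = 3.38021
  STL = 20 * 3.38021 - 47 = 67.6042 - 47 = 20.6 dB

20.6 dB


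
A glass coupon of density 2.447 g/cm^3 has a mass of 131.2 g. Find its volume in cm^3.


Rearrange rho = m / V:
  V = m / rho
  V = 131.2 / 2.447 = 53.617 cm^3

53.617 cm^3


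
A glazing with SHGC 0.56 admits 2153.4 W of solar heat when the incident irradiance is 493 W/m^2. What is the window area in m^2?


Rearrange Q = Area * SHGC * Irradiance:
  Area = Q / (SHGC * Irradiance)
  Area = 2153.4 / (0.56 * 493) = 7.8 m^2

7.8 m^2


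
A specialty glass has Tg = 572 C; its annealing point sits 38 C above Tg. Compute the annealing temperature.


The annealing temperature is Tg plus the offset:
  T_anneal = 572 + 38 = 610 C

610 C


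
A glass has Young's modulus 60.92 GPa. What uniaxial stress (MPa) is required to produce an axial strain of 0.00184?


Rearrange E = sigma / epsilon:
  sigma = E * epsilon
  E (MPa) = 60.92 * 1000 = 60920
  sigma = 60920 * 0.00184 = 112.09 MPa

112.09 MPa


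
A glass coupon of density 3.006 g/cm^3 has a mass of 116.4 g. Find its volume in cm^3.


Rearrange rho = m / V:
  V = m / rho
  V = 116.4 / 3.006 = 38.723 cm^3

38.723 cm^3


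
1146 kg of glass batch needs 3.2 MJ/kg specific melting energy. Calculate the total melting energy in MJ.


Total energy = mass * specific energy
  E = 1146 * 3.2 = 3667.2 MJ

3667.2 MJ


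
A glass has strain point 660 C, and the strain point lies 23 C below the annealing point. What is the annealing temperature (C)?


T_anneal = T_strain + gap:
  T_anneal = 660 + 23 = 683 C

683 C


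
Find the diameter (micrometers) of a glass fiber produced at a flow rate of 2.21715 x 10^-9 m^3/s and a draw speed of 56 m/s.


Cross-sectional area from continuity:
  A = Q / v = 2.21715 x 10^-9 / 56 = 3.959196 x 10^-11 m^2
Diameter from circular cross-section:
  d = sqrt(4A / pi) * 10^6 (m -> um)
  d = sqrt(4 * 3.959196 x 10^-11 / pi) * 10^6 = 7.1 um

7.1 um


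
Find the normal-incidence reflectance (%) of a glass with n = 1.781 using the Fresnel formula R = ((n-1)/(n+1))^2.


Fresnel reflectance at normal incidence:
  R = ((n - 1)/(n + 1))^2
  (n - 1)/(n + 1) = (1.781 - 1)/(1.781 + 1) = 0.280834
  R = 0.280834^2 = 0.0788677
  R(%) = 0.0788677 * 100 = 7.887%

7.887%


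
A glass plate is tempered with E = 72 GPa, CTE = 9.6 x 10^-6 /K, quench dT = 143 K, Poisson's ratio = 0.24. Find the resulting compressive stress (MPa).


Tempering stress: sigma = E * alpha * dT / (1 - nu)
  E (MPa) = 72 * 1000 = 72000
  Numerator = 72000 * (9.6 x 10^-6) * 143 = 98.8416
  Denominator = 1 - 0.24 = 0.76
  sigma = 98.8416 / 0.76 = 130.1 MPa

130.1 MPa


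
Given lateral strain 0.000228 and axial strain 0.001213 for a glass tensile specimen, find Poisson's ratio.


Poisson's ratio: nu = lateral strain / axial strain
  nu = 0.000228 / 0.001213 = 0.188

0.188


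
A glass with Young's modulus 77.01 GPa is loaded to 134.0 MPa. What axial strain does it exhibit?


Rearrange E = sigma / epsilon:
  epsilon = sigma / E
  E (MPa) = 77.01 * 1000 = 77010
  epsilon = 134.0 / 77010 = 0.00174

0.00174


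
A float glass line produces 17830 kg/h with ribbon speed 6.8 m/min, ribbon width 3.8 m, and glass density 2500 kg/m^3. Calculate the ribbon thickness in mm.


Ribbon cross-section from mass balance:
  Volume rate = throughput / density = 17830 / 2500 = 7.132 m^3/h
  thickness = volume rate / (speed * 60 * width), i.e.
  thickness = throughput / (60 * speed * width * density) * 1000
  thickness = 17830 / (60 * 6.8 * 3.8 * 2500) * 1000 = 4.6 mm

4.6 mm


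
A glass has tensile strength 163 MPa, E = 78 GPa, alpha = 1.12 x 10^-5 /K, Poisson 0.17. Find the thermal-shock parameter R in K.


Thermal shock resistance: R = sigma * (1 - nu) / (E * alpha)
  Numerator = 163 * (1 - 0.17) = 135.29
  Denominator = 78 * 1000 * (1.12 x 10^-5) = 0.8736
  R = 135.29 / 0.8736 = 154.9 K

154.9 K


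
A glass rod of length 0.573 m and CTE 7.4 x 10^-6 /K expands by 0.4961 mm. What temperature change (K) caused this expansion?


Rearrange dL = alpha * L0 * dT for dT:
  dT = dL / (alpha * L0)
  dL (m) = 0.4961 / 1000 = 0.0004961
  dT = 0.0004961 / ((7.4 x 10^-6) * 0.573) = 117.0 K

117.0 K


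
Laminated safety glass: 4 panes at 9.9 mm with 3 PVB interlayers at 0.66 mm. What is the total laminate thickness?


Total thickness = glass contribution + PVB contribution
  Glass: 4 * 9.9 = 39.6 mm
  PVB: 3 * 0.66 = 1.98 mm
  Total = 39.6 + 1.98 = 41.58 mm

41.58 mm


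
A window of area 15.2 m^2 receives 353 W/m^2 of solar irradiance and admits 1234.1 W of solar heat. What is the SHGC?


Rearrange Q = Area * SHGC * Irradiance:
  SHGC = Q / (Area * Irradiance)
  SHGC = 1234.1 / (15.2 * 353) = 0.23

0.23


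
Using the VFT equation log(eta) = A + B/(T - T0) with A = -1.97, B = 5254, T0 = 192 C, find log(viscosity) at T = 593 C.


VFT equation: log(eta) = A + B / (T - T0)
  T - T0 = 593 - 192 = 401
  B / (T - T0) = 5254 / 401 = 13.102
  log(eta) = -1.97 + 13.102 = 11.132

11.132


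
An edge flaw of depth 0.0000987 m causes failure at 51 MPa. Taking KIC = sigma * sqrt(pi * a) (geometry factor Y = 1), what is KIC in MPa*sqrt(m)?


Fracture toughness: KIC = sigma * sqrt(pi * a)
  pi * a = pi * 0.0000987 = 0.000310075
  sqrt(pi * a) = 0.017609
  KIC = 51 * 0.017609 = 0.898 MPa*sqrt(m)

0.898 MPa*sqrt(m)


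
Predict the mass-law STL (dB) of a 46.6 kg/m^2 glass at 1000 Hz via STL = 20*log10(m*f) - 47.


Mass law: STL = 20 * log10(m * f) - 47
  m * f = 46.6 * 1000 = 46600
  log10(46600) = 4.66839
  STL = 20 * 4.66839 - 47 = 93.3678 - 47 = 46.4 dB

46.4 dB


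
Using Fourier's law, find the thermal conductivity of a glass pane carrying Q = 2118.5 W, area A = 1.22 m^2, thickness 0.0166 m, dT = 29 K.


Fourier's law rearranged: k = Q * t / (A * dT)
  Numerator = 2118.5 * 0.0166 = 35.1671
  Denominator = 1.22 * 29 = 35.38
  k = 35.1671 / 35.38 = 0.994 W/mK

0.994 W/mK


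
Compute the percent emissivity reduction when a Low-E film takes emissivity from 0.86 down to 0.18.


Percentage reduction = (1 - coated/uncoated) * 100
  Ratio = 0.18 / 0.86 = 0.2093
  Reduction = (1 - 0.2093) * 100 = 79.1%

79.1%


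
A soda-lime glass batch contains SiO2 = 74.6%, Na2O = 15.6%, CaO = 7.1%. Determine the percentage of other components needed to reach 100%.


Sum the three major oxides:
  SiO2 + Na2O + CaO = 74.6 + 15.6 + 7.1 = 97.3%
Subtract from 100%:
  Others = 100 - 97.3 = 2.7%

2.7%


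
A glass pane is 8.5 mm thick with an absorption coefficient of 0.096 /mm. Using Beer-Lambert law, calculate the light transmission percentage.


Beer-Lambert law: T = exp(-alpha * thickness)
  exponent = -0.096 * 8.5 = -0.816
  T = exp(-0.816) = 0.4422
  Percentage = 0.4422 * 100 = 44.22%

44.22%
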